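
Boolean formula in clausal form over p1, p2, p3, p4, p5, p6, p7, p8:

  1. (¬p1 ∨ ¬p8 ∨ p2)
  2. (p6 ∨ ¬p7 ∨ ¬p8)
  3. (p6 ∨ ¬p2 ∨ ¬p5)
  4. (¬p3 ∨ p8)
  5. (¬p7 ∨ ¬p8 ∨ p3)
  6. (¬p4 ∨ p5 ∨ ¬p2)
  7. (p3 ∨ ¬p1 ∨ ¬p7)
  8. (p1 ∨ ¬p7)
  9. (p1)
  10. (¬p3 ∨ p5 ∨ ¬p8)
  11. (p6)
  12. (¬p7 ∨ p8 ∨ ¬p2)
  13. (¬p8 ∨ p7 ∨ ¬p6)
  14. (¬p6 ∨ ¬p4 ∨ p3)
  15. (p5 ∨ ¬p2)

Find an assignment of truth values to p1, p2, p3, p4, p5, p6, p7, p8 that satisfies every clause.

(p1) is a unit clause, so p1 = True.
(p6) is a unit clause, so p6 = True.
Pure literal: p4 appears only negated; assign p4 = False.
Pure literal: p5 appears only positively; assign p5 = True.
Branch on p2: take p2 = True.
Set p3 = False and propagate.
  then p7 is forced to False.
  then p8 is forced to False.
Every clause has at least one true literal under this assignment.

p1=True, p2=True, p3=False, p4=False, p5=True, p6=True, p7=False, p8=False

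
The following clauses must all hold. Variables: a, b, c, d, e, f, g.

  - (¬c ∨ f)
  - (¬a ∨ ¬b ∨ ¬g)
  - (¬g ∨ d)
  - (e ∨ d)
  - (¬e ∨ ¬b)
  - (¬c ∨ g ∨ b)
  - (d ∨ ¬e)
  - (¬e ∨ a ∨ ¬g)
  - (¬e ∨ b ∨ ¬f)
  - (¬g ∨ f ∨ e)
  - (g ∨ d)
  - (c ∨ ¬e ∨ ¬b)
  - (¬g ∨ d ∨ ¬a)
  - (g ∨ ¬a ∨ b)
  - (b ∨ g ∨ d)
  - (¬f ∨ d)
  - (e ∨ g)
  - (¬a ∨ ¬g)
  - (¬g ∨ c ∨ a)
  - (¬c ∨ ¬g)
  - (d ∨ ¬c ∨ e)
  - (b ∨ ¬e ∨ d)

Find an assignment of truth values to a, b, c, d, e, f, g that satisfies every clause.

a=F, b=F, c=F, d=T, e=T, f=F, g=F

Check each clause:
  1. (¬c ∨ f) — ¬c is true.
  2. (¬b ∨ ¬g ∨ ¬a) — ¬g is true.
  3. (¬g ∨ d) — ¬g is true.
  4. (d ∨ e) — d is true.
  5. (¬b ∨ ¬e) — ¬b is true.
  6. (b ∨ g ∨ ¬c) — ¬c is true.
  7. (¬e ∨ d) — d is true.
  8. (a ∨ ¬g ∨ ¬e) — ¬g is true.
  9. (¬e ∨ ¬f ∨ b) — ¬f is true.
  10. (e ∨ f ∨ ¬g) — ¬g is true.
  11. (d ∨ g) — d is true.
  12. (¬e ∨ c ∨ ¬b) — ¬b is true.
  13. (¬a ∨ ¬g ∨ d) — ¬g is true.
  14. (¬a ∨ b ∨ g) — ¬a is true.
  15. (b ∨ g ∨ d) — d is true.
  16. (d ∨ ¬f) — ¬f is true.
  17. (g ∨ e) — e is true.
  18. (¬a ∨ ¬g) — ¬g is true.
  19. (c ∨ a ∨ ¬g) — ¬g is true.
  20. (¬c ∨ ¬g) — ¬g is true.
  21. (e ∨ d ∨ ¬c) — e is true.
  22. (¬e ∨ b ∨ d) — d is true.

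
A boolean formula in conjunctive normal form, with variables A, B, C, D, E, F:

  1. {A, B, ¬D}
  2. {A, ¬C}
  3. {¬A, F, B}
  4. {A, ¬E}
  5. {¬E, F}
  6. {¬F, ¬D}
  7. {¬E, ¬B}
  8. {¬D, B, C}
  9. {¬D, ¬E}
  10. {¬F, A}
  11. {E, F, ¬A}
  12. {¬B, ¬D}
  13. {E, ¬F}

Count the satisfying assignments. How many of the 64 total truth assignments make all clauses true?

Satisfying assignments:
  A=0 B=0 C=0 D=0 E=0 F=0
  A=0 B=1 C=0 D=0 E=0 F=0
  A=1 B=0 C=0 D=0 E=1 F=1
  A=1 B=0 C=1 D=0 E=1 F=1
That's 4 in total.

4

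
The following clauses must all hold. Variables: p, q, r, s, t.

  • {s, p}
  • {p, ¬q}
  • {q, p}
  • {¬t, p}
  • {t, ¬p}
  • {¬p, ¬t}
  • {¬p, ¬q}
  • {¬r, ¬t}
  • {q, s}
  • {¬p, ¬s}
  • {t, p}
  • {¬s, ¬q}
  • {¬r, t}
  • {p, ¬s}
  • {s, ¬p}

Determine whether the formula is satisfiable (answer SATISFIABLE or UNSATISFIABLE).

UNSATISFIABLE

p = True:
  propagation gives t=True; an empty clause results — contradiction.
p = False:
  propagation gives s=True; an empty clause results — contradiction.
Every branch closes, so no satisfying assignment exists.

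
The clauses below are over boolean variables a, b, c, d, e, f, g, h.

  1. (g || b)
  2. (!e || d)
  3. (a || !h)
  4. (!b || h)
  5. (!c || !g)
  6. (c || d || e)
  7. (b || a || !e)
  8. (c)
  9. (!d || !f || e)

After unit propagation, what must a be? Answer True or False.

Unit clause (c) sets c = True.
In (!c || !g), !c is now false; !g must hold, so g = False.
(b || g) with g = False leaves only b, so b = True.
(!b || h) with b = True leaves only h, so h = True.
From (!h || a) and h = True: a = True.

True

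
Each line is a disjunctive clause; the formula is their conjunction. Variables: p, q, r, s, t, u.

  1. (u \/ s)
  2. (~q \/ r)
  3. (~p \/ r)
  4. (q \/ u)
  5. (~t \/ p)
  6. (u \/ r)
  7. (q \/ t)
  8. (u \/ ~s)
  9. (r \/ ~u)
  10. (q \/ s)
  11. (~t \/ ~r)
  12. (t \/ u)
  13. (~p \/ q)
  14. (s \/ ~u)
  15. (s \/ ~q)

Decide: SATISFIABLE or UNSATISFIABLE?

Try p = False.
  then t is forced to False.
  then q is forced to True.
  then r is forced to True.
  then u is forced to True.
  then s is forced to True.
So p = False, q = True, r = True, s = True, t = False, u = True is a satisfying assignment.

SATISFIABLE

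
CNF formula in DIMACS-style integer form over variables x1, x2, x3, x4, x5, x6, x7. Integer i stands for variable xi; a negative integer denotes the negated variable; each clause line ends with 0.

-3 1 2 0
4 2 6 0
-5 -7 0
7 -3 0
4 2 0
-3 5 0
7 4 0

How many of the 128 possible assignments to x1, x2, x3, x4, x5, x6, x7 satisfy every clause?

28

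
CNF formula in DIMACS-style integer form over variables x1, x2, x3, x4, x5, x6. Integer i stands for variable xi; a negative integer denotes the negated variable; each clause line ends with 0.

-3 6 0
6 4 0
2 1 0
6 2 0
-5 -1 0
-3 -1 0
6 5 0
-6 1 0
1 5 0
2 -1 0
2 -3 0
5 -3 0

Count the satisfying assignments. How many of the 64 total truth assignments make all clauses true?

3

Satisfying assignments:
  x1=0 x2=1 x3=0 x4=1 x5=1 x6=0
  x1=1 x2=1 x3=0 x4=0 x5=0 x6=1
  x1=1 x2=1 x3=0 x4=1 x5=0 x6=1
That's 3 in total.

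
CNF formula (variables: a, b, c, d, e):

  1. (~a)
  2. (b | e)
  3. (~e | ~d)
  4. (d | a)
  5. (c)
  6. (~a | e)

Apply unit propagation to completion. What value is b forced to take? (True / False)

True

Unit clause (~a) sets a = False.
From (d | a) and a = False: d = True.
(~d | ~e) with d = True leaves only ~e, so e = False.
From (e | b) and e = False: b = True.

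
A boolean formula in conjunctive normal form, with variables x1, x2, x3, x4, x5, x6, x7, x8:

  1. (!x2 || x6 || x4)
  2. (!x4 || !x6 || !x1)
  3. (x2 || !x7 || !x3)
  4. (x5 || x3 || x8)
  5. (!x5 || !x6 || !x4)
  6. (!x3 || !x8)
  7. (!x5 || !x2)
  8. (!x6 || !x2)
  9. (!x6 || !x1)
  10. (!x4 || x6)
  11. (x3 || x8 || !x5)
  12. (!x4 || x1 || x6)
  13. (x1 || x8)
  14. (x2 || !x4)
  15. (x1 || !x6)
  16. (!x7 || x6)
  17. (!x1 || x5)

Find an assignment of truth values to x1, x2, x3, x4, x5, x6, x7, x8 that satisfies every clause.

x1 = F, x2 = F, x3 = F, x4 = F, x5 = T, x6 = F, x7 = F, x8 = T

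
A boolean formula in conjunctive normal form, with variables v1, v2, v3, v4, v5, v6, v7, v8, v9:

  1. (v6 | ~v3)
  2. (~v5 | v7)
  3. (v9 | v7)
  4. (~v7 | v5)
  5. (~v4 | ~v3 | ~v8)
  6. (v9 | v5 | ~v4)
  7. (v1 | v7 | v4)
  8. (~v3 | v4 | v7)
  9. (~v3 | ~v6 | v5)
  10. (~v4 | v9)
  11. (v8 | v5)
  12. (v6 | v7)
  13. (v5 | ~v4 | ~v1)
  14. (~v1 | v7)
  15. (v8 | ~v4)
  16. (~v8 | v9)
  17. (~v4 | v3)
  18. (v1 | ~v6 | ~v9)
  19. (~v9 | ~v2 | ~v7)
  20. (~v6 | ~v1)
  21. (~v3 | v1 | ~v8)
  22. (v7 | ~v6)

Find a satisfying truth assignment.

v1=T, v2=F, v3=F, v4=F, v5=T, v6=F, v7=T, v8=F, v9=T

Check each clause:
  1. (v6 | ~v3) — ~v3 is true.
  2. (~v5 | v7) — v7 is true.
  3. (v7 | v9) — v9 is true.
  4. (~v7 | v5) — v5 is true.
  5. (~v3 | ~v4 | ~v8) — ~v8 is true.
  6. (v5 | ~v4 | v9) — v9 is true.
  7. (v7 | v1 | v4) — v1 is true.
  8. (~v3 | v7 | v4) — ~v3 is true.
  9. (~v3 | v5 | ~v6) — ~v6 is true.
  10. (~v4 | v9) — v9 is true.
  11. (v5 | v8) — v5 is true.
  12. (v7 | v6) — v7 is true.
  13. (~v1 | ~v4 | v5) — ~v4 is true.
  14. (~v1 | v7) — v7 is true.
  15. (~v4 | v8) — ~v4 is true.
  16. (~v8 | v9) — ~v8 is true.
  17. (v3 | ~v4) — ~v4 is true.
  18. (~v9 | v1 | ~v6) — v1 is true.
  19. (~v2 | ~v9 | ~v7) — ~v2 is true.
  20. (~v6 | ~v1) — ~v6 is true.
  21. (~v8 | v1 | ~v3) — ~v8 is true.
  22. (~v6 | v7) — ~v6 is true.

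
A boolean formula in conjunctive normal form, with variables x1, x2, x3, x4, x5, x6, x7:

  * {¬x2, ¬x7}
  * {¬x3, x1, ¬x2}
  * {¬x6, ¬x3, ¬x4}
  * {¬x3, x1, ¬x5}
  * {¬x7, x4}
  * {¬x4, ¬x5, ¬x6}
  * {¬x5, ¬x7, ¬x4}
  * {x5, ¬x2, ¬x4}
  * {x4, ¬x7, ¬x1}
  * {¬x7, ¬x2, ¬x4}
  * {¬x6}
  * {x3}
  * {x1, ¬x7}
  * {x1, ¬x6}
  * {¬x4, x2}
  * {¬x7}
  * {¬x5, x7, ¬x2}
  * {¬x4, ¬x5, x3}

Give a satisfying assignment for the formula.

x1=True  x2=False  x3=True  x4=False  x5=False  x6=False  x7=False

Check each clause:
  1. {¬x7, ¬x2} — ¬x7 is true.
  2. {¬x3, ¬x2, x1} — x1 is true.
  3. {¬x3, ¬x6, ¬x4} — ¬x6 is true.
  4. {¬x5, x1, ¬x3} — x1 is true.
  5. {x4, ¬x7} — ¬x7 is true.
  6. {¬x4, ¬x5, ¬x6} — ¬x6 is true.
  7. {¬x5, ¬x7, ¬x4} — ¬x7 is true.
  8. {¬x2, ¬x4, x5} — ¬x4 is true.
  9. {¬x1, ¬x7, x4} — ¬x7 is true.
  10. {¬x2, ¬x4, ¬x7} — ¬x7 is true.
  11. {¬x6} — ¬x6 is true.
  12. {x3} — x3 is true.
  13. {x1, ¬x7} — x1 is true.
  14. {¬x6, x1} — x1 is true.
  15. {x2, ¬x4} — ¬x4 is true.
  16. {¬x7} — ¬x7 is true.
  17. {x7, ¬x5, ¬x2} — ¬x5 is true.
  18. {x3, ¬x5, ¬x4} — x3 is true.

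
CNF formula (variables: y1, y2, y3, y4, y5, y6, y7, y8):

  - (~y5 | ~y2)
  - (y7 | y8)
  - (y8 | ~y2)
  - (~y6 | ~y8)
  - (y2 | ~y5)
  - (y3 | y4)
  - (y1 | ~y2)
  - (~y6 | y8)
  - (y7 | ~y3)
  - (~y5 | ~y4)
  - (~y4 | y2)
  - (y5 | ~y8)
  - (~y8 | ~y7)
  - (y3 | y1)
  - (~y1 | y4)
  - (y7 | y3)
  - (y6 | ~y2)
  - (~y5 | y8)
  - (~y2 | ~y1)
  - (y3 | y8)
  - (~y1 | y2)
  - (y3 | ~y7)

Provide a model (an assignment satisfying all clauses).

y1=False, y2=False, y3=True, y4=False, y5=False, y6=False, y7=True, y8=False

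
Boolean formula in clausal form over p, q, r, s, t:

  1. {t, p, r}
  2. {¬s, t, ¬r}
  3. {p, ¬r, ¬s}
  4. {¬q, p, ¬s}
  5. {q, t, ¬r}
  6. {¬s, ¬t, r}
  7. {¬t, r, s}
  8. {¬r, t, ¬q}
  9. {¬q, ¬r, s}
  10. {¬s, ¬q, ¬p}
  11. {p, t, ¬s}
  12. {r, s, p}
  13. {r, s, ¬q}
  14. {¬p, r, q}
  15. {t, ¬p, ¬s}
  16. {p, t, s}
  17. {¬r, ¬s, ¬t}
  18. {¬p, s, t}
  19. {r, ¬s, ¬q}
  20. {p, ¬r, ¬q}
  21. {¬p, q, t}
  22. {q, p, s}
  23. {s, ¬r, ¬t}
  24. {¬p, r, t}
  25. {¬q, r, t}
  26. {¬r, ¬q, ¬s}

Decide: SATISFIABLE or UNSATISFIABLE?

UNSATISFIABLE

r = True:
  s = True:
    propagation gives t=True; an empty clause results — contradiction.
  s = False:
    propagation gives q=False, t=True; an empty clause results — contradiction.
r = False:
  p = True:
    propagation gives q=True, s=False; an empty clause results — contradiction.
  p = False:
    propagation gives t=True, s=False; an empty clause results — contradiction.
Every branch closes, so no satisfying assignment exists.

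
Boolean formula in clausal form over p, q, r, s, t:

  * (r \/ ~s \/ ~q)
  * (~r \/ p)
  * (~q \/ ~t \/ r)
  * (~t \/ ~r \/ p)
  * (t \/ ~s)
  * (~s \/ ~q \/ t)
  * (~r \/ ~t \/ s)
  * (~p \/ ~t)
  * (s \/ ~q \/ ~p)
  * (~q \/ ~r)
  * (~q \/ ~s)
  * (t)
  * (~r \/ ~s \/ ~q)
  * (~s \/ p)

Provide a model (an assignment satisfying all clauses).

p=F, q=F, r=F, s=F, t=T

(t) is a unit clause, so t = True.
The clause (~p) is unit: p must be False.
(~r) is a unit clause, so r = False.
(~q) is a unit clause, so q = False.
(~s) is a unit clause, so s = False.
Check each clause:
  1. (r \/ ~q \/ ~s) — ~s is true.
  2. (~r \/ p) — ~r is true.
  3. (~t \/ ~q \/ r) — ~q is true.
  4. (~t \/ ~r \/ p) — ~r is true.
  5. (~s \/ t) — ~s is true.
  6. (~s \/ ~q \/ t) — ~s is true.
  7. (~r \/ ~t \/ s) — ~r is true.
  8. (~p \/ ~t) — ~p is true.
  9. (~p \/ s \/ ~q) — ~p is true.
  10. (~q \/ ~r) — ~r is true.
  11. (~q \/ ~s) — ~s is true.
  12. (t) — t is true.
  13. (~r \/ ~s \/ ~q) — ~s is true.
  14. (~s \/ p) — ~s is true.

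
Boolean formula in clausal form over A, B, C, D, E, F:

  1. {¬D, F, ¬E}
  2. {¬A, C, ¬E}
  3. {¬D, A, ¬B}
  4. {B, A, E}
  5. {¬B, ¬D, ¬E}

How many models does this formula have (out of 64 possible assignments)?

35

Case analysis on E and A:
  E=1, A=1: 5 of the 16 assignments to (B,C,D,F) work.
  E=1, A=0: C free; 5 ways for (B,D,F) × 2^1 = 10.
  E=0, A=1: B, C, D, F free → 2^4 = 16.
  E=0, A=0: remaining (B,C,D,F) ∈ {(1,0,0,0); (1,0,0,1); (1,1,0,0); (1,1,0,1)} — 4.
Total: 5 + 10 + 16 + 4 = 35.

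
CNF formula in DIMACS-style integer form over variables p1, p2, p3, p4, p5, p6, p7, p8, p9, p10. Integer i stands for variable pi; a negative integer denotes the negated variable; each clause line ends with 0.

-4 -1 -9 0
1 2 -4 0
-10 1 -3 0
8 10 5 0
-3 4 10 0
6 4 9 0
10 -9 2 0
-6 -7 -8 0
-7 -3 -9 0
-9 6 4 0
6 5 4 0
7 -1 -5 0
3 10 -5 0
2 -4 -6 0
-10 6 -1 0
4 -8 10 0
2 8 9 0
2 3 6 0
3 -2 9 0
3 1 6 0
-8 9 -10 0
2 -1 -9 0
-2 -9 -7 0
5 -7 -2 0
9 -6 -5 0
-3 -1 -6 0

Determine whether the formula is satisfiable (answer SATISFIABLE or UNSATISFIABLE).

Branch on p1: take p1 = False.
Branch on p2: take p2 = True.
For the remaining variables, p3 = False, p4 = False, p5 = True, p6 = True, p7 = False, p8 = True, p9 = True, p10 = True works.
So p1=False, p2=True, p3=False, p4=False, p5=True, p6=True, p7=False, p8=True, p9=True, p10=True is a satisfying assignment.

SATISFIABLE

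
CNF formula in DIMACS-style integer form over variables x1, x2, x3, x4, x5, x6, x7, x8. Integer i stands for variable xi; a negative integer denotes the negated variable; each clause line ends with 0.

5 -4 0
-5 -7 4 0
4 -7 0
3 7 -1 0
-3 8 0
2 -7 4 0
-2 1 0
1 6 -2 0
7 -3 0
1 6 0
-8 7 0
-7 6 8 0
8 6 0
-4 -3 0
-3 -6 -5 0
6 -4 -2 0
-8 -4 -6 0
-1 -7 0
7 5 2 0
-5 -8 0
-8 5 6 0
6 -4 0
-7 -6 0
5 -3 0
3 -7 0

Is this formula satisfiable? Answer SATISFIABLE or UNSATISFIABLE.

SATISFIABLE

Set x1 = False and propagate.
  then x2 is forced to False.
  then x6 is forced to True.
  then x7 is forced to False.
  then x3 is forced to False.
  then x8 is forced to False.
  then x5 is forced to True.
x4 is now unconstrained; take x4 = True.
Every clause has at least one true literal under this assignment.
So x1 = F, x2 = F, x3 = F, x4 = T, x5 = T, x6 = T, x7 = F, x8 = F is a satisfying assignment.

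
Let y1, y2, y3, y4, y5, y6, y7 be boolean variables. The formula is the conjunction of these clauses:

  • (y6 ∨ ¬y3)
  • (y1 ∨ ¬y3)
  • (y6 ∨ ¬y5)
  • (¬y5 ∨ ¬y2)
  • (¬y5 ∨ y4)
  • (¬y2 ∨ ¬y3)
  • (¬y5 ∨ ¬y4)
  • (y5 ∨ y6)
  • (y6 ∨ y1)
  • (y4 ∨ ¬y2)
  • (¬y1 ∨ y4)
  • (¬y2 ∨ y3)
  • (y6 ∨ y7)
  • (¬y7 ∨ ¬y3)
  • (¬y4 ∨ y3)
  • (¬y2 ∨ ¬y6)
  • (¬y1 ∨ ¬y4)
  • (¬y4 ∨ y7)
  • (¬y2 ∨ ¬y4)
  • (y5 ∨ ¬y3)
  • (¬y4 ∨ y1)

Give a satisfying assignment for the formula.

y2 occurs only negated in the remaining clauses — set y2 = False.
Branch on y1: take y1 = False.
  then y3 is forced to False.
  then y6 is forced to True.
  then y4 is forced to False.
  then y5 is forced to False.
y7 is now unconstrained; take y7 = False.
Every clause has at least one true literal under this assignment.

y1=F, y2=F, y3=F, y4=F, y5=F, y6=T, y7=F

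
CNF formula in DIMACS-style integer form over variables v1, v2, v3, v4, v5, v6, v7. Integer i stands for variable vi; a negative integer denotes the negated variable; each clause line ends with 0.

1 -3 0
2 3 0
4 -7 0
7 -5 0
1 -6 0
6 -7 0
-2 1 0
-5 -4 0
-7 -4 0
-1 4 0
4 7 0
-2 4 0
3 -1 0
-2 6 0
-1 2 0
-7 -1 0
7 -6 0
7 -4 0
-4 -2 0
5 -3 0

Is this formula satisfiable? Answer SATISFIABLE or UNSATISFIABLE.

UNSATISFIABLE

v4 = True:
  propagation gives v5=False, v7=False; an empty clause results — contradiction.
v4 = False:
  propagation gives v7=False; an empty clause results — contradiction.
Every branch closes, so no satisfying assignment exists.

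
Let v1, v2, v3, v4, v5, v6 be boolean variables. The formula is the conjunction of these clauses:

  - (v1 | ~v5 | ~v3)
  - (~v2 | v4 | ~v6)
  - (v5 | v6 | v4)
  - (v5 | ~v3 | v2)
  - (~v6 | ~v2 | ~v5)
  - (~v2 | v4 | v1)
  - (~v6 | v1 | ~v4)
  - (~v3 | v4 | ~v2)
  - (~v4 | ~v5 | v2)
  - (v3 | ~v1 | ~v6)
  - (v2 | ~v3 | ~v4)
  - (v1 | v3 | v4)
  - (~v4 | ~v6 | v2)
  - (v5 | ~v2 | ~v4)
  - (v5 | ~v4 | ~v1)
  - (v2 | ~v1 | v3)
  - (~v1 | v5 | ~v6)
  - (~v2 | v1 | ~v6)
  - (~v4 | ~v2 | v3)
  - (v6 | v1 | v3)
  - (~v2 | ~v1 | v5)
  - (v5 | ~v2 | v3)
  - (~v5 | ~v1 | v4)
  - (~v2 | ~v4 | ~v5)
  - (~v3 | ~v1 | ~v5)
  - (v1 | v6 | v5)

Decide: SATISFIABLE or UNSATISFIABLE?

v2 = True:
  v1 = True:
    propagation gives v5=True, v6=False, v4=True; an empty clause results — contradiction.
  v1 = False:
    propagation gives v4=True, v6=False, v5=True; an empty clause results — contradiction.
v2 = False:
  v1 = True:
    propagation gives v3=True, v5=True; an empty clause results — contradiction.
  v1 = False:
    v4 = True:
      propagation gives v6=False, v5=False; contradiction.
    v4 = False:
      propagation gives v3=True, v5=False; contradiction.
Every branch closes, so no satisfying assignment exists.

UNSATISFIABLE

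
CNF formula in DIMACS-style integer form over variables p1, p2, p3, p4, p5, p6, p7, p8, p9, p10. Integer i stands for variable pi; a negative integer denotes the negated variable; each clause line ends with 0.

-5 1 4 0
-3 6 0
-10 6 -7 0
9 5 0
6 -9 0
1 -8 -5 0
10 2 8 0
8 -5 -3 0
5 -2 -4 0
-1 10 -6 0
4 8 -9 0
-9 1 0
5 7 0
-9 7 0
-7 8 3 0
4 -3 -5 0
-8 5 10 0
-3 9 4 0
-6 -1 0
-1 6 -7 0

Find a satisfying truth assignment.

Set p1 = True and propagate.
  then p6 is forced to False.
  then p3 is forced to False.
  then p9 is forced to False.
  then p5 is forced to True.
  then p7 is forced to False.
Try p2 = True.
p4, p8, p10 are now unconstrained; take p4 = False, p8 = True, p10 = True.
Check each clause:
  1. (p4 | ~p5 | p1) — p1 is true.
  2. (~p3 | p6) — ~p3 is true.
  3. (~p10 | ~p7 | p6) — ~p7 is true.
  4. (p5 | p9) — p5 is true.
  5. (~p9 | p6) — ~p9 is true.
  6. (~p5 | p1 | ~p8) — p1 is true.
  7. (p2 | p10 | p8) — p8 is true.
  8. (~p3 | p8 | ~p5) — p8 is true.
  9. (~p4 | ~p2 | p5) — ~p4 is true.
  10. (~p1 | p10 | ~p6) — ~p6 is true.
  11. (p8 | ~p9 | p4) — p8 is true.
  12. (~p9 | p1) — p1 is true.
  13. (p7 | p5) — p5 is true.
  14. (~p9 | p7) — ~p9 is true.
  15. (~p7 | p3 | p8) — p8 is true.
  16. (~p3 | p4 | ~p5) — ~p3 is true.
  17. (p10 | ~p8 | p5) — p10 is true.
  18. (p9 | p4 | ~p3) — ~p3 is true.
  19. (~p6 | ~p1) — ~p6 is true.
  20. (p6 | ~p1 | ~p7) — ~p7 is true.

p1=T, p2=T, p3=F, p4=F, p5=T, p6=F, p7=F, p8=T, p9=F, p10=T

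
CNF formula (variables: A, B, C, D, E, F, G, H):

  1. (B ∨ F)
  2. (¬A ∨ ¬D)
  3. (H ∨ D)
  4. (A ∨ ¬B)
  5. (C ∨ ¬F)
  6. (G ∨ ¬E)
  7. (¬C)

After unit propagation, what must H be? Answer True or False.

True

(¬C) stands alone — C = False.
In (C ∨ ¬F), C is now false; ¬F must hold, so F = False.
From (B ∨ F) and F = False: B = True.
(A ∨ ¬B): since B = True, the clause reduces to (A). A = True.
In (¬D ∨ ¬A), ¬A is now false; ¬D must hold, so D = False.
From (D ∨ H) and D = False: H = True.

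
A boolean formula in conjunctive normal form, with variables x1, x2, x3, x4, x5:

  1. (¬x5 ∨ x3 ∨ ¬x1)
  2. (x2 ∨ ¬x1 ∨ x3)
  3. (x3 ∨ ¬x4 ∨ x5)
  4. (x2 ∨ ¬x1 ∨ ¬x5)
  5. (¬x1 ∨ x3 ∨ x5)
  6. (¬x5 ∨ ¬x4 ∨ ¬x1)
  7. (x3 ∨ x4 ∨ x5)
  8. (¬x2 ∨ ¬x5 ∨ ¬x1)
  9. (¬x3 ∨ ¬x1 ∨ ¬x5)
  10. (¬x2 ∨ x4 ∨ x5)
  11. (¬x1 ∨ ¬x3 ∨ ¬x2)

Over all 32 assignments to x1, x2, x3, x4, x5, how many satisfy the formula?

Split on x5, then x1.
  x5=T, x1=T: a clause becomes empty — 0.
  x5=T, x1=F: x2, x3, x4 free → 2^3 = 8.
  x5=F, x1=T: remaining (x2,x3,x4) ∈ {(F,T,F); (F,T,T)} — 2.
  x5=F, x1=F: remaining (x2,x3,x4) ∈ {(F,T,F); (F,T,T); (T,T,T)} — 3.
Total: 0 + 8 + 2 + 3 = 13.

13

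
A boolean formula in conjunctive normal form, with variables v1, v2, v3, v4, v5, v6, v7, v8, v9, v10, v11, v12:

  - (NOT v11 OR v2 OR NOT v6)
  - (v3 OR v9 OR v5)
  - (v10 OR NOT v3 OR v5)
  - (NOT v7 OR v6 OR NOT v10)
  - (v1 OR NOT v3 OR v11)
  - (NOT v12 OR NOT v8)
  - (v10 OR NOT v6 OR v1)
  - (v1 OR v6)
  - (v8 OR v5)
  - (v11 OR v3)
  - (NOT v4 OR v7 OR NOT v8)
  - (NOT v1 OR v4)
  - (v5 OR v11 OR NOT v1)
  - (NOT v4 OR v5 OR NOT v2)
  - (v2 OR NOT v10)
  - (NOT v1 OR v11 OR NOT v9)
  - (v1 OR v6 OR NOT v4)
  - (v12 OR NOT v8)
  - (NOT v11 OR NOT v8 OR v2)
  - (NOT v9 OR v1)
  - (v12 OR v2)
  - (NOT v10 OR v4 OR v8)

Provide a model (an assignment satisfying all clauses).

v1=True  v2=True  v3=True  v4=True  v5=True  v6=True  v7=True  v8=False  v9=False  v10=True  v11=True  v12=False

Check each clause:
  1. (v2 OR NOT v6 OR NOT v11) — v2 is true.
  2. (v3 OR v9 OR v5) — v3 is true.
  3. (NOT v3 OR v10 OR v5) — v10 is true.
  4. (v6 OR NOT v7 OR NOT v10) — v6 is true.
  5. (v1 OR v11 OR NOT v3) — v1 is true.
  6. (NOT v8 OR NOT v12) — NOT v8 is true.
  7. (NOT v6 OR v1 OR v10) — v1 is true.
  8. (v1 OR v6) — v1 is true.
  9. (v5 OR v8) — v5 is true.
  10. (v11 OR v3) — v11 is true.
  11. (v7 OR NOT v4 OR NOT v8) — NOT v8 is true.
  12. (NOT v1 OR v4) — v4 is true.
  13. (NOT v1 OR v11 OR v5) — v11 is true.
  14. (NOT v2 OR v5 OR NOT v4) — v5 is true.
  15. (v2 OR NOT v10) — v2 is true.
  16. (NOT v9 OR NOT v1 OR v11) — v11 is true.
  17. (NOT v4 OR v6 OR v1) — v1 is true.
  18. (v12 OR NOT v8) — NOT v8 is true.
  19. (NOT v11 OR NOT v8 OR v2) — NOT v8 is true.
  20. (NOT v9 OR v1) — v1 is true.
  21. (v2 OR v12) — v2 is true.
  22. (v4 OR v8 OR NOT v10) — v4 is true.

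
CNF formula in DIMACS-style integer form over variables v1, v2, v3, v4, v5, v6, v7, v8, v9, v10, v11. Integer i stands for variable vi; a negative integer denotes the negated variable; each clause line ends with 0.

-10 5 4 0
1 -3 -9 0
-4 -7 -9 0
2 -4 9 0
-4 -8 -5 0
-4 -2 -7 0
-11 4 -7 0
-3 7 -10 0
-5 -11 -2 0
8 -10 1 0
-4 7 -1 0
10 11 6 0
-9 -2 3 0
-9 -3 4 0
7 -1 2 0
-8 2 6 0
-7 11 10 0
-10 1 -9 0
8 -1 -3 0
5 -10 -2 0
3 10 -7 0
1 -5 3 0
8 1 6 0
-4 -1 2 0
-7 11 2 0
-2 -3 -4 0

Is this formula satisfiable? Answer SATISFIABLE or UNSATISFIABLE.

Branch on v1: take v1 = False.
The remaining clauses are satisfied by v2 = True, v3 = True, v4 = False, v5 = False, v6 = False, v7 = False, v8 = True, v9 = False, v10 = False, v11 = True.
So v1=0, v2=1, v3=1, v4=0, v5=0, v6=0, v7=0, v8=1, v9=0, v10=0, v11=1 is a satisfying assignment.

SATISFIABLE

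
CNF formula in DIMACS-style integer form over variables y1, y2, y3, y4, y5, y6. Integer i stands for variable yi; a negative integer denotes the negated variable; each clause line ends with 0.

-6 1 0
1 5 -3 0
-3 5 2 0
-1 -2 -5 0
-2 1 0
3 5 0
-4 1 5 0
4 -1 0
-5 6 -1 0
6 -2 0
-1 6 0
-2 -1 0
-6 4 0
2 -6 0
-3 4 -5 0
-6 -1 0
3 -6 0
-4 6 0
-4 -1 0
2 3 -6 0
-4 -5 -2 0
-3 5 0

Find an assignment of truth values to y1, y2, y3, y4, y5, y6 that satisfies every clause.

Branch on y1: take y1 = False.
  then y6 is forced to False.
  then y2 is forced to False.
  then y4 is forced to False.
Branch on y3: take y3 = False.
  then y5 is forced to True.
Every clause has at least one true literal under this assignment.
Check each clause:
  1. (¬y6 ∨ y1) — ¬y6 is true.
  2. (¬y3 ∨ y1 ∨ y5) — y5 is true.
  3. (y5 ∨ y2 ∨ ¬y3) — y5 is true.
  4. (¬y1 ∨ ¬y5 ∨ ¬y2) — ¬y1 is true.
  5. (¬y2 ∨ y1) — ¬y2 is true.
  6. (y5 ∨ y3) — y5 is true.
  7. (y5 ∨ y1 ∨ ¬y4) — ¬y4 is true.
  8. (¬y1 ∨ y4) — ¬y1 is true.
  9. (y6 ∨ ¬y1 ∨ ¬y5) — ¬y1 is true.
  10. (¬y2 ∨ y6) — ¬y2 is true.
  11. (y6 ∨ ¬y1) — ¬y1 is true.
  12. (¬y2 ∨ ¬y1) — ¬y2 is true.
  13. (y4 ∨ ¬y6) — ¬y6 is true.
  14. (¬y6 ∨ y2) — ¬y6 is true.
  15. (¬y5 ∨ ¬y3 ∨ y4) — ¬y3 is true.
  16. (¬y6 ∨ ¬y1) — ¬y6 is true.
  17. (y3 ∨ ¬y6) — ¬y6 is true.
  18. (y6 ∨ ¬y4) — ¬y4 is true.
  19. (¬y1 ∨ ¬y4) — ¬y4 is true.
  20. (¬y6 ∨ y2 ∨ y3) — ¬y6 is true.
  21. (¬y5 ∨ ¬y4 ∨ ¬y2) — ¬y4 is true.
  22. (¬y3 ∨ y5) — y5 is true.

y1=F  y2=F  y3=F  y4=F  y5=T  y6=F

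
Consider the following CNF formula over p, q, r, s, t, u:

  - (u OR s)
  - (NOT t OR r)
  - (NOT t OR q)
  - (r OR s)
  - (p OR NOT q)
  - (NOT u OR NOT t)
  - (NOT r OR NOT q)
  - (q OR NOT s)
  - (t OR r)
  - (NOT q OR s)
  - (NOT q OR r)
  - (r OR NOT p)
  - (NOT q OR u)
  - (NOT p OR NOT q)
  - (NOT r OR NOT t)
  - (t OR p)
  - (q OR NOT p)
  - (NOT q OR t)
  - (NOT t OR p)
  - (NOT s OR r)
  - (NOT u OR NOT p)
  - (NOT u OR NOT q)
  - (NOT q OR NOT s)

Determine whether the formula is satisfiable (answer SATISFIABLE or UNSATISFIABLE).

UNSATISFIABLE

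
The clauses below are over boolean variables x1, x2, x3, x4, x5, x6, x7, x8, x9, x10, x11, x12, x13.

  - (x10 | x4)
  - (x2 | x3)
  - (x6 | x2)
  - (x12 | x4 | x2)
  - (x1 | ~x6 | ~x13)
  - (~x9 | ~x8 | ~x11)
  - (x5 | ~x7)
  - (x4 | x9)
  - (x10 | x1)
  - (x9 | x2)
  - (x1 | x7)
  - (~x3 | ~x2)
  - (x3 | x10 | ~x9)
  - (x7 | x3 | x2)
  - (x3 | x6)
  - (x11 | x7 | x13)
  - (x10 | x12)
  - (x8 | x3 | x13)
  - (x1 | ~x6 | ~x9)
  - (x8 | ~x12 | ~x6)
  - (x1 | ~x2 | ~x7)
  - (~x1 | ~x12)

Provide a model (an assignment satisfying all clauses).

x1=True, x2=True, x3=False, x4=True, x5=True, x6=True, x7=True, x8=False, x9=True, x10=True, x11=False, x12=False, x13=True

Pure literal: x4 appears only positively; assign x4 = True.
x5 occurs only positively in the remaining clauses — set x5 = True.
Branch on x1: take x1 = True.
  then x12 is forced to False.
  then x10 is forced to True.
The remaining clauses are satisfied by x2 = True, x3 = False, x6 = True, x7 = True, x8 = False, x9 = True, x11 = False, x13 = True.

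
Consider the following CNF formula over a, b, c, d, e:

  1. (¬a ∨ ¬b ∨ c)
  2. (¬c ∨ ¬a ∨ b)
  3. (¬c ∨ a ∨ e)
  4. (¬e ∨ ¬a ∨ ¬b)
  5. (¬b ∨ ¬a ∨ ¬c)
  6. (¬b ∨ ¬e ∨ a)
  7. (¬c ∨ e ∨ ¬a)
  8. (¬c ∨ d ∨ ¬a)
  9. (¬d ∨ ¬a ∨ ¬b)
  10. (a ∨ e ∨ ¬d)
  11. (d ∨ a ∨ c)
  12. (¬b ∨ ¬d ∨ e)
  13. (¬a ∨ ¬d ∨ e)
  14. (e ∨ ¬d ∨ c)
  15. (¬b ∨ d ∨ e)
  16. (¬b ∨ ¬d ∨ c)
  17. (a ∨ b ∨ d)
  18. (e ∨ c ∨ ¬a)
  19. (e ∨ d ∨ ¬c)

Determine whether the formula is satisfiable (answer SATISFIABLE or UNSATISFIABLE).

Try a = True.
Set b = False and propagate.
  then c is forced to False.
  then e is forced to True.
d is now unconstrained; take d = True.
Every clause has at least one true literal under this assignment.
So a=1, b=0, c=0, d=1, e=1 is a satisfying assignment.

SATISFIABLE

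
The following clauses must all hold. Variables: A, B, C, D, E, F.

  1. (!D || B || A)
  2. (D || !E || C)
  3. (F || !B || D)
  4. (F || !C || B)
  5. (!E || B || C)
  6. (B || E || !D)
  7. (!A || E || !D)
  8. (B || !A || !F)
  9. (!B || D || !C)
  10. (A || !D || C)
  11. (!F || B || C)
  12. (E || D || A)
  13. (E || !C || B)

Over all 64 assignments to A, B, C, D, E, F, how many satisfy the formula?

Split on B, then D.
  B=1, D=1: F free; 4 ways for (A,C,E) × 2^1 = 8.
  B=1, D=0: remaining (A,C,E,F) ∈ {(1,0,0,1)} — 1.
  B=0, D=1: a clause becomes empty — 0.
  B=0, D=0: remaining (A,C,E,F) ∈ {(0,1,1,1); (1,0,0,0)} — 2.
Total: 8 + 1 + 0 + 2 = 11.

11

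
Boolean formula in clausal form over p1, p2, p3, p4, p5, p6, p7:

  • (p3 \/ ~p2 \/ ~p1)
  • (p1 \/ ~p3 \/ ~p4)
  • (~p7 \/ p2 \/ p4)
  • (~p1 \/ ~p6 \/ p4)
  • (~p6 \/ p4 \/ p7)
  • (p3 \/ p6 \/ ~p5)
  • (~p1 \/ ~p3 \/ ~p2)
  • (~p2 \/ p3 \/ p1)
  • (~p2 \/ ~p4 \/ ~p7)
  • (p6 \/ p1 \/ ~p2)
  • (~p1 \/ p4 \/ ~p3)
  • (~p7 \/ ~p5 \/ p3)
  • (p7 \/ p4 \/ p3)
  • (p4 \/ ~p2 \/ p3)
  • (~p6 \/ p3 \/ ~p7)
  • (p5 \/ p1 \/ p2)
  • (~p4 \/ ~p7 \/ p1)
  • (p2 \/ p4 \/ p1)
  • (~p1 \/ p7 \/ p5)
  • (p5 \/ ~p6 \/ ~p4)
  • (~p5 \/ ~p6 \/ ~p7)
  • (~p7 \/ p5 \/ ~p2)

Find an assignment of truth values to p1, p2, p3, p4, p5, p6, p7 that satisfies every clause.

p1=T, p2=F, p3=F, p4=T, p5=T, p6=T, p7=F

Branch on p1: take p1 = True.
For the remaining variables, p2 = False, p3 = False, p4 = True, p5 = True, p6 = True, p7 = False works.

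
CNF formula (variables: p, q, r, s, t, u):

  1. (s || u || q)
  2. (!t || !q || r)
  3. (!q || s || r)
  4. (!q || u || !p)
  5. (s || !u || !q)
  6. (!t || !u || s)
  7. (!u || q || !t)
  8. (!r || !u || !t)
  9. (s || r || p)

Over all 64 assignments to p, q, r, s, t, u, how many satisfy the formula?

Case analysis on q and u:
  q=1, u=1: remaining (p,r,s,t) ∈ {(0,0,1,0); (0,1,1,0); (1,0,1,0); (1,1,1,0)} — 4.
  q=1, u=0: 5 of the 16 assignments to (p,r,s,t) work.
  q=0, u=1: 7 of the 16 assignments to (p,r,s,t) work.
  q=0, u=0: forces s=1; p, r, t free → 2^3 = 8.
Total: 4 + 5 + 7 + 8 = 24.

24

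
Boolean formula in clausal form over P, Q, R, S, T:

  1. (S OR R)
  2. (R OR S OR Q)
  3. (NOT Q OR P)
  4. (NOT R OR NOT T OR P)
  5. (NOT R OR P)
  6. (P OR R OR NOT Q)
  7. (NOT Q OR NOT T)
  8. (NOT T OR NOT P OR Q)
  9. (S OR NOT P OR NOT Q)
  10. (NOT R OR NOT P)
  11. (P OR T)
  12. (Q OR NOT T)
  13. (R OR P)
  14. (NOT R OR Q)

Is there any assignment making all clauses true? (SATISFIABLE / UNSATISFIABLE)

Pure literal: S appears only positively; assign S = True.
Try P = True.
  then R is forced to False.
The remaining clauses are satisfied by Q = True, T = False.
So P=True  Q=True  R=False  S=True  T=False is a satisfying assignment.

SATISFIABLE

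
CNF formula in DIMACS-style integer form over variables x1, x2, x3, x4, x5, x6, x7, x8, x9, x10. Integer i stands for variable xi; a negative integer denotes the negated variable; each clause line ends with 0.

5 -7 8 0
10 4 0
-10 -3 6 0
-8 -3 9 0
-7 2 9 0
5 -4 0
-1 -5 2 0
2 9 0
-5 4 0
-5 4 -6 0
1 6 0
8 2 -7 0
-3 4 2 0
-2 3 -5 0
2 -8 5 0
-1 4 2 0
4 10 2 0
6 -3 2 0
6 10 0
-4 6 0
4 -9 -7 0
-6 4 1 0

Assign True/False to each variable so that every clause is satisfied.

x1=False, x2=False, x3=False, x4=True, x5=True, x6=True, x7=False, x8=False, x9=True, x10=True

x7 occurs only negated in the remaining clauses — set x7 = False.
Branch on x1: take x1 = False.
  then x6 is forced to True.
  then x4 is forced to True.
  then x5 is forced to True.
Try x2 = False.
  then x9 is forced to True.
x3, x8, x10 are now unconstrained; take x3 = False, x8 = False, x10 = True.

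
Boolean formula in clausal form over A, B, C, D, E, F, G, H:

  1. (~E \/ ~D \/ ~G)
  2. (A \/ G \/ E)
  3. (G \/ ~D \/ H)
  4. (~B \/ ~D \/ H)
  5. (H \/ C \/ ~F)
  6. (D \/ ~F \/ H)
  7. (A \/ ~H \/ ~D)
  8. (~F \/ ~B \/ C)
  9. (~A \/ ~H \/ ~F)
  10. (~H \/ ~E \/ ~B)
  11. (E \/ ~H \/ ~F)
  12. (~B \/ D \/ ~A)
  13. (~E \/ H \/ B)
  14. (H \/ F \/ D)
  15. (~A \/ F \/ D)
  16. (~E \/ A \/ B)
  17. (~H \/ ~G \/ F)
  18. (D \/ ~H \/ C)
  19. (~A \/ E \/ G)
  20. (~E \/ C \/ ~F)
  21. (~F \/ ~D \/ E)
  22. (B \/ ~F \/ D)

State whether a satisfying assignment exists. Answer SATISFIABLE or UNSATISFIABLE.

SATISFIABLE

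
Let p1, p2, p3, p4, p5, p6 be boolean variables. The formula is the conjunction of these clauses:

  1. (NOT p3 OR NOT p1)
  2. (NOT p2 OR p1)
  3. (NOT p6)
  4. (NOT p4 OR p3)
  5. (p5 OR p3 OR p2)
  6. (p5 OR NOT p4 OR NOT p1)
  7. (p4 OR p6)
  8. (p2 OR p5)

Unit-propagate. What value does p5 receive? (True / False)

True

(NOT p6) stands alone — p6 = False.
In (p6 OR p4), p6 is now false; p4 must hold, so p4 = True.
From (p3 OR NOT p4) and p4 = True: p3 = True.
(NOT p1 OR NOT p3): since p3 = True, the clause reduces to (NOT p1). p1 = False.
From (p1 OR NOT p2) and p1 = False: p2 = False.
In (p5 OR p2), p2 is now false; p5 must hold, so p5 = True.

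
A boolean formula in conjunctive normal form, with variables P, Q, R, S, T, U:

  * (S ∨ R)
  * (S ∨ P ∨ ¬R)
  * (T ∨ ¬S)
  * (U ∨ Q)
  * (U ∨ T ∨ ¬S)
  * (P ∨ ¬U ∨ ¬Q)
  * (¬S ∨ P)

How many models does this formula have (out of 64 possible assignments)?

12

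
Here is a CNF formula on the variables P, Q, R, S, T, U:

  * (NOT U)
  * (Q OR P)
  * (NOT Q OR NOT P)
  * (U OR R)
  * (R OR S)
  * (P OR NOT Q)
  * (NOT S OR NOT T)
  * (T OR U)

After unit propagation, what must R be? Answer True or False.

True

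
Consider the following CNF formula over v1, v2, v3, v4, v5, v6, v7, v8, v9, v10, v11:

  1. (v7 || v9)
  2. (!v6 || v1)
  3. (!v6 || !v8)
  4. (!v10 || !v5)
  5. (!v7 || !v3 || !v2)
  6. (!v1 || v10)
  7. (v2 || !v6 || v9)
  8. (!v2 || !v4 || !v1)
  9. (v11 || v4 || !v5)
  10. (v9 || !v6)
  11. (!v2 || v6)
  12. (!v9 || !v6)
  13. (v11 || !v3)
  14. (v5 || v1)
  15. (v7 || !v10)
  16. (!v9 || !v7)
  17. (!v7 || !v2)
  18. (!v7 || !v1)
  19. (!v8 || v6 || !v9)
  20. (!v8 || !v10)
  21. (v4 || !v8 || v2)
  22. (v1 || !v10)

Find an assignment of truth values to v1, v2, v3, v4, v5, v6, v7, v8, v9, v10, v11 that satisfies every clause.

v1 = F, v2 = F, v3 = T, v4 = T, v5 = T, v6 = F, v7 = T, v8 = T, v9 = F, v10 = F, v11 = T

Check each clause:
  1. (v9 || v7) — v7 is true.
  2. (!v6 || v1) — !v6 is true.
  3. (!v8 || !v6) — !v6 is true.
  4. (!v5 || !v10) — !v10 is true.
  5. (!v7 || !v3 || !v2) — !v2 is true.
  6. (!v1 || v10) — !v1 is true.
  7. (v9 || v2 || !v6) — !v6 is true.
  8. (!v1 || !v2 || !v4) — !v1 is true.
  9. (!v5 || v4 || v11) — v11 is true.
  10. (!v6 || v9) — !v6 is true.
  11. (!v2 || v6) — !v2 is true.
  12. (!v9 || !v6) — !v6 is true.
  13. (v11 || !v3) — v11 is true.
  14. (v1 || v5) — v5 is true.
  15. (v7 || !v10) — !v10 is true.
  16. (!v9 || !v7) — !v9 is true.
  17. (!v7 || !v2) — !v2 is true.
  18. (!v1 || !v7) — !v1 is true.
  19. (!v8 || !v9 || v6) — !v9 is true.
  20. (!v8 || !v10) — !v10 is true.
  21. (!v8 || v2 || v4) — v4 is true.
  22. (v1 || !v10) — !v10 is true.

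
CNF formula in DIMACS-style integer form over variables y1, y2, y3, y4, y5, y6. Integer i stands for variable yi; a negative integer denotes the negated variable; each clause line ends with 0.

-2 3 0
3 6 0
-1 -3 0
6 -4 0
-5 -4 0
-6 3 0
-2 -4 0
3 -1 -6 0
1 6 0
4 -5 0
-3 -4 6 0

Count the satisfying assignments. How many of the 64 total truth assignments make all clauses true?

3

The models are:
  y1=F y2=F y3=T y4=F y5=F y6=T
  y1=F y2=F y3=T y4=T y5=F y6=T
  y1=F y2=T y3=T y4=F y5=F y6=T
That's 3 in total.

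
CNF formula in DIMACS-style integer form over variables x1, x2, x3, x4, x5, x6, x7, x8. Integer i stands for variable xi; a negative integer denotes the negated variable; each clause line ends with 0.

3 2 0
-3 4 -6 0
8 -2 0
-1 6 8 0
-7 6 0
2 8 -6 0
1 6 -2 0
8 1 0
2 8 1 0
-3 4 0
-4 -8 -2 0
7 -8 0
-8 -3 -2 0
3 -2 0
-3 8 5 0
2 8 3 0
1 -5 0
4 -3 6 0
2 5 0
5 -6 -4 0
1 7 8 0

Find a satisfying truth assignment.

x1 = True, x2 = False, x3 = True, x4 = True, x5 = True, x6 = True, x7 = True, x8 = True

Check each clause:
  1. {x2, x3} — x3 is true.
  2. {¬x6, x4, ¬x3} — x4 is true.
  3. {¬x2, x8} — x8 is true.
  4. {x8, x6, ¬x1} — x8 is true.
  5. {x6, ¬x7} — x6 is true.
  6. {x8, ¬x6, x2} — x8 is true.
  7. {¬x2, x6, x1} — x1 is true.
  8. {x8, x1} — x8 is true.
  9. {x2, x1, x8} — x8 is true.
  10. {x4, ¬x3} — x4 is true.
  11. {¬x2, ¬x4, ¬x8} — ¬x2 is true.
  12. {x7, ¬x8} — x7 is true.
  13. {¬x8, ¬x2, ¬x3} — ¬x2 is true.
  14. {x3, ¬x2} — x3 is true.
  15. {x8, x5, ¬x3} — x8 is true.
  16. {x2, x8, x3} — x8 is true.
  17. {¬x5, x1} — x1 is true.
  18. {x4, ¬x3, x6} — x4 is true.
  19. {x5, x2} — x5 is true.
  20. {¬x4, x5, ¬x6} — x5 is true.
  21. {x8, x1, x7} — x8 is true.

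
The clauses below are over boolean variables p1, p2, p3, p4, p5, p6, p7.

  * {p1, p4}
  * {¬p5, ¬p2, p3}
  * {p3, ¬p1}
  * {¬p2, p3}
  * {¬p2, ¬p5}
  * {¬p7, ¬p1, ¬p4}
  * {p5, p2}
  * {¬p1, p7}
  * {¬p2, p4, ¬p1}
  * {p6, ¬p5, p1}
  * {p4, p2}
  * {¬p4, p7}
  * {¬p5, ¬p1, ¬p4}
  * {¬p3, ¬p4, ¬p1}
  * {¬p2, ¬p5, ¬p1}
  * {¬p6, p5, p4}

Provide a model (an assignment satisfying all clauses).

Set p1 = False and propagate.
  then p4 is forced to True.
  then p7 is forced to True.
Branch on p2: take p2 = True.
  then p3 is forced to True.
  then p5 is forced to False.
p6 is now unconstrained; take p6 = False.
Every clause has at least one true literal under this assignment.

p1=False, p2=True, p3=True, p4=True, p5=False, p6=False, p7=True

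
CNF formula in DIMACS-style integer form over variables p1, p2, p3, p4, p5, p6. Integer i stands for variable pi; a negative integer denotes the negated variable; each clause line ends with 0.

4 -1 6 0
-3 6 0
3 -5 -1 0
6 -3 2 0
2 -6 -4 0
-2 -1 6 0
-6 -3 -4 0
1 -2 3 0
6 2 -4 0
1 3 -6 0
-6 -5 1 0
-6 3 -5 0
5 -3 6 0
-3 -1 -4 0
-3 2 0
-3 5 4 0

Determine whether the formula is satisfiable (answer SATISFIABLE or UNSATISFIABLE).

SATISFIABLE

Branch on p1: take p1 = True.
The remaining clauses are satisfied by p2 = True, p3 = False, p4 = True, p5 = False, p6 = True.
Every clause has at least one true literal under this assignment.
So p1 = 1  p2 = 1  p3 = 0  p4 = 1  p5 = 0  p6 = 1 is a satisfying assignment.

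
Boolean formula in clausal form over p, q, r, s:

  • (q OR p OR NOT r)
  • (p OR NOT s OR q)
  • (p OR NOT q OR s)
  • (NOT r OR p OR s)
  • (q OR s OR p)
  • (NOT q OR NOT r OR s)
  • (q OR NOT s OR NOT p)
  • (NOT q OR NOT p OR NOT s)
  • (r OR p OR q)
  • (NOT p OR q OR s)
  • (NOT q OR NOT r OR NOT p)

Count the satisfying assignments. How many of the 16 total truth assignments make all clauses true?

The models are:
  p=0 q=1 r=0 s=1
  p=0 q=1 r=1 s=1
  p=1 q=1 r=0 s=0
That's 3 in total.

3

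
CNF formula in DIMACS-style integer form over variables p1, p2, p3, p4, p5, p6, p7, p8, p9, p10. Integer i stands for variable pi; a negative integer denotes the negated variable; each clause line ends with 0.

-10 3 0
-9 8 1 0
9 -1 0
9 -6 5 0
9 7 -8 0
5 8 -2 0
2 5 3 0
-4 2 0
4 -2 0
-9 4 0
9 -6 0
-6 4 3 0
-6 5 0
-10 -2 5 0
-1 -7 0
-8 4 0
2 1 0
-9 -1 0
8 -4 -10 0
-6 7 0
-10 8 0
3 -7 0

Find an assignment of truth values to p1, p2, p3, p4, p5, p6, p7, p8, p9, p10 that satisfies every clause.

p1 = F  p2 = T  p3 = T  p4 = T  p5 = F  p6 = F  p7 = T  p8 = T  p9 = T  p10 = F

Pure literal: p3 appears only positively; assign p3 = True.
Pure literal: p6 appears only negated; assign p6 = False.
Set p1 = False and propagate.
  then p2 is forced to True.
  then p4 is forced to True.
The remaining clauses are satisfied by p5 = False, p7 = True, p8 = True, p9 = True, p10 = False.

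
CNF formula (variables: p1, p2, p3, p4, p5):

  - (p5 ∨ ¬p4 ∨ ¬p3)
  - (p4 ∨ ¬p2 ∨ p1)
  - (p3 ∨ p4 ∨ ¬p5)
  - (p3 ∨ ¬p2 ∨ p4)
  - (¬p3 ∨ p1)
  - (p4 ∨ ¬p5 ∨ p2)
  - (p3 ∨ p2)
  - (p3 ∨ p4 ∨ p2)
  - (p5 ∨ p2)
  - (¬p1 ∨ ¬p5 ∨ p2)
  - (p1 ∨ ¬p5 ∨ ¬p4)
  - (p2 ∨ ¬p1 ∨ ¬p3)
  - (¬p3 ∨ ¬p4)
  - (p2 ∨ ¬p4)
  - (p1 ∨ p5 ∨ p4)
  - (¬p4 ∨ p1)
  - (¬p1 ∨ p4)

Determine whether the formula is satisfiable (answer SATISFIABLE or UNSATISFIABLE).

SATISFIABLE

Try p1 = True.
  then p4 is forced to True.
  then p3 is forced to False.
  then p2 is forced to True.
p5 is now unconstrained; take p5 = True.
Every clause has at least one true literal under this assignment.
So p1=T  p2=T  p3=F  p4=T  p5=T is a satisfying assignment.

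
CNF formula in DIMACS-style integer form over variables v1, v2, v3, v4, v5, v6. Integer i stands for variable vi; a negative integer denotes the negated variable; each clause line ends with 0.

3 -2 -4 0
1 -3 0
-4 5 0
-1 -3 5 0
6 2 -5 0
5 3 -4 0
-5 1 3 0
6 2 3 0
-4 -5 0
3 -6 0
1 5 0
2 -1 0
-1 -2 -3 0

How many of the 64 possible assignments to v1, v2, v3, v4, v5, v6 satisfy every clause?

2

The models are:
  v1=1 v2=1 v3=0 v4=0 v5=0 v6=0
  v1=1 v2=1 v3=0 v4=0 v5=1 v6=0
Count: 2.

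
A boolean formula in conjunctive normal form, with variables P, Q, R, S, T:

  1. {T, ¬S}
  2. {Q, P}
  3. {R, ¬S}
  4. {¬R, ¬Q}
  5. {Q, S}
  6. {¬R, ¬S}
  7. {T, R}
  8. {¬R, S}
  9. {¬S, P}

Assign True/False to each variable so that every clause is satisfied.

T occurs only positively in the remaining clauses — set T = True.
Set P = False and propagate.
  then Q is forced to True.
  then R is forced to False.
  then S is forced to False.

P=False  Q=True  R=False  S=False  T=True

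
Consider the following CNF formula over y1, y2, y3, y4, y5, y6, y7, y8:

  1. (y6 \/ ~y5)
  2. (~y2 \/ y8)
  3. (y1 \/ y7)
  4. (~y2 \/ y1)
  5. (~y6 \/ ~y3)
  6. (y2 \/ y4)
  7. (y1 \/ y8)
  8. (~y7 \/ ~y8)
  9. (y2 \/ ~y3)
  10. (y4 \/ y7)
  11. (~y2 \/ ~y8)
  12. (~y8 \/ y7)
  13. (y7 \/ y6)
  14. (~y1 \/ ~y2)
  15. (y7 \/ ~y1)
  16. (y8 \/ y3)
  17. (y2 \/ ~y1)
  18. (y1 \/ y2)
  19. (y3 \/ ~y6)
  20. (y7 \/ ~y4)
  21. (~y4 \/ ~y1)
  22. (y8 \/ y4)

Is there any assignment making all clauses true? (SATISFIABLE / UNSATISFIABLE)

UNSATISFIABLE

y1 = True:
  propagation gives y2=False; an empty clause results — contradiction.
y1 = False:
  propagation gives y7=True, y2=False; an empty clause results — contradiction.
Every branch closes, so no satisfying assignment exists.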